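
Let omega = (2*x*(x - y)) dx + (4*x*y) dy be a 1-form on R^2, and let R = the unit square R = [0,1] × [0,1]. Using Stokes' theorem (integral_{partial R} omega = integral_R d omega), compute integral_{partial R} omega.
integral_(partial R) omega = 3

Stokes: integral_partial_R omega = integral_R d omega with d omega = (∂Q/∂x - ∂P/∂y) dx ∧ dy.
  ∂Q/∂x = 4*y
  ∂P/∂y = -2*x
  integrand = ∂Q/∂x - ∂P/∂y = 2*x + 4*y.
Integrating over R: integral_0^1 integral_0^1 (2*x + 4*y) dx dy = 3.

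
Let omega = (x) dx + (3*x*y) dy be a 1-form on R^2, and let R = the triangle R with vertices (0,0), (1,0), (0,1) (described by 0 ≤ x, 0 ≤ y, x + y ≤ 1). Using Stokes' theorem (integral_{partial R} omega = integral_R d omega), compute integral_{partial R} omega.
integral_(partial R) omega = 1/2

Stokes: integral_partial_R omega = integral_R d omega with d omega = (∂Q/∂x - ∂P/∂y) dx ∧ dy.
  ∂Q/∂x = 3*y
  ∂P/∂y = 0
  integrand = ∂Q/∂x - ∂P/∂y = 3*y.
Integrating over R: integral_0^1 integral_0^{1-x} (3*y) dy dx = 1/2.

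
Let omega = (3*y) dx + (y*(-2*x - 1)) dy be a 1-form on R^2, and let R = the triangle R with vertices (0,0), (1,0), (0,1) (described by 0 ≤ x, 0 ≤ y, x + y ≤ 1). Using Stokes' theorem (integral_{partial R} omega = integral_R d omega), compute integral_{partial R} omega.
integral_(partial R) omega = -11/6

Stokes: integral_partial_R omega = integral_R d omega with d omega = (∂Q/∂x - ∂P/∂y) dx ∧ dy.
  ∂Q/∂x = -2*y
  ∂P/∂y = 3
  integrand = ∂Q/∂x - ∂P/∂y = -2*y - 3.
Integrating over R: integral_0^1 integral_0^{1-x} (-2*y - 3) dy dx = -11/6.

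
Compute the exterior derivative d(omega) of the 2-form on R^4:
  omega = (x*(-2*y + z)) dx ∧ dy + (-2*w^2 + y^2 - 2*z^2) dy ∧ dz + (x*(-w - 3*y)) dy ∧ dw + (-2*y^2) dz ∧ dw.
d(omega) = (x) dx ∧ dy ∧ dz + (-4*w - 4*y) dy ∧ dz ∧ dw + (-w - 3*y) dx ∧ dy ∧ dw

For a 2-form omega = sum_{i<j} g_{ij} dx_i ∧ dx_j, the exterior derivative is
  d(omega) = sum_{i<j} d(g_{ij}) ∧ dx_i ∧ dx_j = sum_{i<j, k} (∂g_{ij}/∂x_k) dx_k ∧ dx_i ∧ dx_j.
Expand each term, using dx_k ∧ dx_i ∧ dx_j = sgn(permutation) dx_{(a)} ∧ dx_{(b)} ∧ dx_{(c)} with (a < b < c) sorted:
  d(x*(-2*y + z)) includes (∂/∂z)(x*(-2*y + z)) dz = (x) dz, which multiplied by dx ∧ dy gives (x) dx ∧ dy ∧ dz
  d(-2*w^2 + y^2 - 2*z^2) includes (∂/∂w)(-2*w^2 + y^2 - 2*z^2) dw = (-4*w) dw, which multiplied by dy ∧ dz gives (-4*w) dy ∧ dz ∧ dw
  d(x*(-w - 3*y)) includes (∂/∂x)(x*(-w - 3*y)) dx = (-w - 3*y) dx, which multiplied by dy ∧ dw gives (-w - 3*y) dx ∧ dy ∧ dw
  d(-2*y^2) includes (∂/∂y)(-2*y^2) dy = (-4*y) dy, which multiplied by dz ∧ dw gives (-4*y) dy ∧ dz ∧ dw
Collecting like 3-forms: d(omega) = (x) dx ∧ dy ∧ dz + (-4*w - 4*y) dy ∧ dz ∧ dw + (-w - 3*y) dx ∧ dy ∧ dw.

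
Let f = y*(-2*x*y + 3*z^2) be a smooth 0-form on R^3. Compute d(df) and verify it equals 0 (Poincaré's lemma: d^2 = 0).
d(df) = 0

Step 1: df = sum_i (∂f/∂x_i) dx_i = (-2*y^2) dx + (-4*x*y + 3*z^2) dy + (6*y*z) dz.
Step 2: Apply d again. Using the 1-form formula, the coefficient of dx ∧ dy in d(df) is ∂^2 f/∂x ∂y - ∂^2 f/∂y ∂x = (-4*y) - (-4*y) = 0 (equality of mixed partials for smooth f).
Similarly for dx ∧ dz and dy ∧ dz — all coefficients vanish. So d(df) = 0.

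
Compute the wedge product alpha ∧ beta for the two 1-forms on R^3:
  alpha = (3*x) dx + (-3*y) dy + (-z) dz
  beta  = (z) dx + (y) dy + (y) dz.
alpha ∧ beta = (3*y*(x + z)) dx ∧ dy + (3*x*y + z^2) dx ∧ dz + (y*(-3*y + z)) dy ∧ dz

Distribute the wedge, using dx_i ∧ dx_j = -dx_j ∧ dx_i and dx_i ∧ dx_i = 0. For each pair (i, j) with i < j, the coefficient of dx_i ∧ dx_j in alpha ∧ beta is (alpha_i * beta_j - alpha_j * beta_i). Collecting: alpha ∧ beta = (3*y*(x + z)) dx ∧ dy + (3*x*y + z^2) dx ∧ dz + (y*(-3*y + z)) dy ∧ dz.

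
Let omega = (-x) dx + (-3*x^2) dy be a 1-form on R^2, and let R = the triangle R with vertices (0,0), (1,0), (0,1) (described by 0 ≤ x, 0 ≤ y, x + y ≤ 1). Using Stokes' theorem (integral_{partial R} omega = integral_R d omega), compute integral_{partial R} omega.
integral_(partial R) omega = -1

Stokes: integral_partial_R omega = integral_R d omega with d omega = (∂Q/∂x - ∂P/∂y) dx ∧ dy.
  ∂Q/∂x = -6*x
  ∂P/∂y = 0
  integrand = ∂Q/∂x - ∂P/∂y = -6*x.
Integrating over R: integral_0^1 integral_0^{1-x} (-6*x) dy dx = -1.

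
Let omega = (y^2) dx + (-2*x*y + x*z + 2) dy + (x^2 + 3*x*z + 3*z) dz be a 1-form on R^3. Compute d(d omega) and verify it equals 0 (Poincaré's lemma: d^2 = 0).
d(d omega) = 0

Step 1: d omega = sum_{i<j} (∂f_j/∂x_i - ∂f_i/∂x_j) dx_i ∧ dx_j:
  coeff of dx ∧ dy: -4*y + z
  coeff of dx ∧ dz: 2*x + 3*z
  coeff of dy ∧ dz: -x
Step 2: Apply d again to each 2-form coefficient. The only possible 3-form in R^3 is dx ∧ dy ∧ dz, with coefficient
  ∂(coeff of dy∧dz)/∂x - ∂(coeff of dx∧dz)/∂y + ∂(coeff of dx∧dy)/∂z
  = ∂/∂x (-x) - ∂/∂y (2*x + 3*z) + ∂/∂z (-4*y + z).
Each of these terms simplifies to sums of mixed partials that cancel in pairs. The result is 0 (by equality of mixed partials for smooth functions — Schwarz / Clairaut).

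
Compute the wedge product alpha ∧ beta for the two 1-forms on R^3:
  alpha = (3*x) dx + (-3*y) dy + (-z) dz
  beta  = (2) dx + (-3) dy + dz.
alpha ∧ beta = (-9*x + 6*y) dx ∧ dy + (3*x + 2*z) dx ∧ dz + (-3*y - 3*z) dy ∧ dz

Distribute the wedge, using dx_i ∧ dx_j = -dx_j ∧ dx_i and dx_i ∧ dx_i = 0. For each pair (i, j) with i < j, the coefficient of dx_i ∧ dx_j in alpha ∧ beta is (alpha_i * beta_j - alpha_j * beta_i). Collecting: alpha ∧ beta = (-9*x + 6*y) dx ∧ dy + (3*x + 2*z) dx ∧ dz + (-3*y - 3*z) dy ∧ dz.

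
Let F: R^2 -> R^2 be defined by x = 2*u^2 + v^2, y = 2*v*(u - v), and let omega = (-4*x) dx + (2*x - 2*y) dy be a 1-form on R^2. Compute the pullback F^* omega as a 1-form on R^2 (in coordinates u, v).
F^* omega = (-32*u^3 + 8*u^2*v - 24*u*v^2 + 12*v^3) du + (8*u^3 - 40*u^2*v + 28*u*v^2 - 32*v^3) dv

Using F^*(f dg) = (f ∘ F) d(g ∘ F), substitute each coordinate x_i by F_i(u, v) in f_i, and replace dx_i by d F_i = (∂F_i/∂u) du + (∂F_i/∂v) dv.
  For the x component: f_1(F) = -8*u^2 - 4*v^2; d F_1 = (4*u) du + (2*v) dv
  For the y component: f_2(F) = 4*u^2 - 4*u*v + 6*v^2; d F_2 = (2*v) du + (2*u - 4*v) dv
Combining and collecting du, dv coefficients:
  coeff of du: -32*u^3 + 8*u^2*v - 24*u*v^2 + 12*v^3
  coeff of dv: 8*u^3 - 40*u^2*v + 28*u*v^2 - 32*v^3
F^* omega = (-32*u^3 + 8*u^2*v - 24*u*v^2 + 12*v^3) du + (8*u^3 - 40*u^2*v + 28*u*v^2 - 32*v^3) dv.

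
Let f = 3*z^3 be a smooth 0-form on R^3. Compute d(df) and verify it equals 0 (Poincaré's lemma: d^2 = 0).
d(df) = 0

Step 1: df = sum_i (∂f/∂x_i) dx_i = (0) dx + (0) dy + (9*z^2) dz.
Step 2: Apply d again. Using the 1-form formula, the coefficient of dx ∧ dy in d(df) is ∂^2 f/∂x ∂y - ∂^2 f/∂y ∂x = (0) - (0) = 0 (equality of mixed partials for smooth f).
Similarly for dx ∧ dz and dy ∧ dz — all coefficients vanish. So d(df) = 0.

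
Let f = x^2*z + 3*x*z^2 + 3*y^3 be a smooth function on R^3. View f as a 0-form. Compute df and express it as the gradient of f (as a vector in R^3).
df = (z*(2*x + 3*z)) dx + (9*y^2) dy + (x*(x + 6*z)) dz; grad f = (z*(2*x + 3*z), 9*y^2, x*(x + 6*z))

For a 0-form f, d f = (∂f/∂x) dx + (∂f/∂y) dy + (∂f/∂z) dz. The components of the vector representation are exactly the entries of grad f in Cartesian coordinates:
  ∂f/∂x = z*(2*x + 3*z)
  ∂f/∂y = 9*y^2
  ∂f/∂z = x*(x + 6*z).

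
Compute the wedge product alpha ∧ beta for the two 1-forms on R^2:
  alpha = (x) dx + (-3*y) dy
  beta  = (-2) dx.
alpha ∧ beta = (-6*y) dx ∧ dy

Distribute the wedge, using dx_i ∧ dx_j = -dx_j ∧ dx_i and dx_i ∧ dx_i = 0. For each pair (i, j) with i < j, the coefficient of dx_i ∧ dx_j in alpha ∧ beta is (alpha_i * beta_j - alpha_j * beta_i). Collecting: alpha ∧ beta = (-6*y) dx ∧ dy.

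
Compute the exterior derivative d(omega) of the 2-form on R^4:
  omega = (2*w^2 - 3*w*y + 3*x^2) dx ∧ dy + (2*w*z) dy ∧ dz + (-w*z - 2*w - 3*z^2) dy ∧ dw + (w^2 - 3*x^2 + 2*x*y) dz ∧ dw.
d(omega) = (4*w - 3*y) dx ∧ dy ∧ dw + (w + 2*x + 8*z) dy ∧ dz ∧ dw + (-6*x + 2*y) dx ∧ dz ∧ dw

For a 2-form omega = sum_{i<j} g_{ij} dx_i ∧ dx_j, the exterior derivative is
  d(omega) = sum_{i<j} d(g_{ij}) ∧ dx_i ∧ dx_j = sum_{i<j, k} (∂g_{ij}/∂x_k) dx_k ∧ dx_i ∧ dx_j.
Expand each term, using dx_k ∧ dx_i ∧ dx_j = sgn(permutation) dx_{(a)} ∧ dx_{(b)} ∧ dx_{(c)} with (a < b < c) sorted:
  d(2*w^2 - 3*w*y + 3*x^2) includes (∂/∂w)(2*w^2 - 3*w*y + 3*x^2) dw = (4*w - 3*y) dw, which multiplied by dx ∧ dy gives (4*w - 3*y) dx ∧ dy ∧ dw
  d(2*w*z) includes (∂/∂w)(2*w*z) dw = (2*z) dw, which multiplied by dy ∧ dz gives (2*z) dy ∧ dz ∧ dw
  d(-w*z - 2*w - 3*z^2) includes (∂/∂z)(-w*z - 2*w - 3*z^2) dz = (-w - 6*z) dz, which multiplied by dy ∧ dw gives (w + 6*z) dy ∧ dz ∧ dw
  d(w^2 - 3*x^2 + 2*x*y) includes (∂/∂x)(w^2 - 3*x^2 + 2*x*y) dx = (-6*x + 2*y) dx, which multiplied by dz ∧ dw gives (-6*x + 2*y) dx ∧ dz ∧ dw
  d(w^2 - 3*x^2 + 2*x*y) includes (∂/∂y)(w^2 - 3*x^2 + 2*x*y) dy = (2*x) dy, which multiplied by dz ∧ dw gives (2*x) dy ∧ dz ∧ dw
Collecting like 3-forms: d(omega) = (4*w - 3*y) dx ∧ dy ∧ dw + (w + 2*x + 8*z) dy ∧ dz ∧ dw + (-6*x + 2*y) dx ∧ dz ∧ dw.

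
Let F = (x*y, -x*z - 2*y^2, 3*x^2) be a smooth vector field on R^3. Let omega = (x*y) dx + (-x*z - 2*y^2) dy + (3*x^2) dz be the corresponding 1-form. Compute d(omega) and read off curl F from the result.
d(omega) = (x) dy ∧ dz + (-6*x) dz ∧ dx + (-x - z) dx ∧ dy; curl F = (x, -6*x, -x - z)

d omega = sum_{i<j} (∂f_j/∂x_i - ∂f_i/∂x_j) dx_i ∧ dx_j. Under the identification (dy ∧ dz, dz ∧ dx, dx ∧ dy) ↔ (e_x, e_y, e_z), the coefficients are exactly the components of curl F. Compute:
  ∂R/∂y - ∂Q/∂z = (0) - (-x) = x
  ∂P/∂z - ∂R/∂x = (0) - (6*x) = -6*x
  ∂Q/∂x - ∂P/∂y = (-z) - (x) = -x - z.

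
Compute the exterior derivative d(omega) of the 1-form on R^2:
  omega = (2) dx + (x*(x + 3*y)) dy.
d(omega) = (2*x + 3*y) dx ∧ dy

For a 1-form omega = sum_i f_i dx_i, the exterior derivative is
  d(omega) = sum_{i < j} (∂f_j/∂x_i - ∂f_i/∂x_j) dx_i ∧ dx_j.
  coefficient of dx ∧ dy: ∂f_2/∂x - ∂f_1/∂y = ∂(x*(x + 3*y))/∂x - ∂(2)/∂y = 2*x + 3*y
Assembling: d(omega) = (2*x + 3*y) dx ∧ dy.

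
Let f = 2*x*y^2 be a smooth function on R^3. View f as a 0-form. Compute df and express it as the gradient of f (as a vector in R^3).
df = (2*y^2) dx + (4*x*y) dy + (0) dz; grad f = (2*y^2, 4*x*y, 0)

For a 0-form f, d f = (∂f/∂x) dx + (∂f/∂y) dy + (∂f/∂z) dz. The components of the vector representation are exactly the entries of grad f in Cartesian coordinates:
  ∂f/∂x = 2*y^2
  ∂f/∂y = 4*x*y
  ∂f/∂z = 0.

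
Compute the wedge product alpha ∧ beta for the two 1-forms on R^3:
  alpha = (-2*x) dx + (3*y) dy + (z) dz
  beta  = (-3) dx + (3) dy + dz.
alpha ∧ beta = (-6*x + 9*y) dx ∧ dy + (-2*x + 3*z) dx ∧ dz + (3*y - 3*z) dy ∧ dz

Distribute the wedge, using dx_i ∧ dx_j = -dx_j ∧ dx_i and dx_i ∧ dx_i = 0. For each pair (i, j) with i < j, the coefficient of dx_i ∧ dx_j in alpha ∧ beta is (alpha_i * beta_j - alpha_j * beta_i). Collecting: alpha ∧ beta = (-6*x + 9*y) dx ∧ dy + (-2*x + 3*z) dx ∧ dz + (3*y - 3*z) dy ∧ dz.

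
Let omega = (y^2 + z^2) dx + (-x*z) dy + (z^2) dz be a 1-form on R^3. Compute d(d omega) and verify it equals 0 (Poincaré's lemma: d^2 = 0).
d(d omega) = 0

Step 1: d omega = sum_{i<j} (∂f_j/∂x_i - ∂f_i/∂x_j) dx_i ∧ dx_j:
  coeff of dx ∧ dy: -2*y - z
  coeff of dx ∧ dz: -2*z
  coeff of dy ∧ dz: x
Step 2: Apply d again to each 2-form coefficient. The only possible 3-form in R^3 is dx ∧ dy ∧ dz, with coefficient
  ∂(coeff of dy∧dz)/∂x - ∂(coeff of dx∧dz)/∂y + ∂(coeff of dx∧dy)/∂z
  = ∂/∂x (x) - ∂/∂y (-2*z) + ∂/∂z (-2*y - z).
Each of these terms simplifies to sums of mixed partials that cancel in pairs. The result is 0 (by equality of mixed partials for smooth functions — Schwarz / Clairaut).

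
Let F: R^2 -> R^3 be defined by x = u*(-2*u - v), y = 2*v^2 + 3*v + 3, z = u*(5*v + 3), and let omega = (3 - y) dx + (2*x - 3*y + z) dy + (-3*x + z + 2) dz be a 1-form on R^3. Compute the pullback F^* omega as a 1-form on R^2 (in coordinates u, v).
F^* omega = (30*u^2*v + 18*u^2 + 48*u*v^2 + 51*u*v + 9*u + 2*v^3 + 3*v^2 + 10*v + 6) du + (30*u^3 + 24*u^2*v + 3*u^2 + 14*u*v^2 + 24*u*v + 19*u - 24*v^3 - 54*v^2 - 63*v - 27) dv

Using F^*(f dg) = (f ∘ F) d(g ∘ F), substitute each coordinate x_i by F_i(u, v) in f_i, and replace dx_i by d F_i = (∂F_i/∂u) du + (∂F_i/∂v) dv.
  For the x component: f_1(F) = v*(-2*v - 3); d F_1 = (-4*u - v) du + (-u) dv
  For the y component: f_2(F) = -4*u^2 + 3*u*v + 3*u - 6*v^2 - 9*v - 9; d F_2 = (0) du + (4*v + 3) dv
  For the z component: f_3(F) = 6*u^2 + 8*u*v + 3*u + 2; d F_3 = (5*v + 3) du + (5*u) dv
Combining and collecting du, dv coefficients:
  coeff of du: 30*u^2*v + 18*u^2 + 48*u*v^2 + 51*u*v + 9*u + 2*v^3 + 3*v^2 + 10*v + 6
  coeff of dv: 30*u^3 + 24*u^2*v + 3*u^2 + 14*u*v^2 + 24*u*v + 19*u - 24*v^3 - 54*v^2 - 63*v - 27
F^* omega = (30*u^2*v + 18*u^2 + 48*u*v^2 + 51*u*v + 9*u + 2*v^3 + 3*v^2 + 10*v + 6) du + (30*u^3 + 24*u^2*v + 3*u^2 + 14*u*v^2 + 24*u*v + 19*u - 24*v^3 - 54*v^2 - 63*v - 27) dv.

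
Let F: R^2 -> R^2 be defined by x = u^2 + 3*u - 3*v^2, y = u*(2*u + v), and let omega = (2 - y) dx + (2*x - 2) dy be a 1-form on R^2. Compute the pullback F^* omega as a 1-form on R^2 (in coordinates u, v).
F^* omega = (4*u^3 + 18*u^2 - 24*u*v^2 + 3*u*v - 4*u - 6*v^3 - 2*v + 6) du + (2*u^3 + 12*u^2*v + 6*u^2 - 2*u - 12*v) dv

Using F^*(f dg) = (f ∘ F) d(g ∘ F), substitute each coordinate x_i by F_i(u, v) in f_i, and replace dx_i by d F_i = (∂F_i/∂u) du + (∂F_i/∂v) dv.
  For the x component: f_1(F) = -2*u^2 - u*v + 2; d F_1 = (2*u + 3) du + (-6*v) dv
  For the y component: f_2(F) = 2*u^2 + 6*u - 6*v^2 - 2; d F_2 = (4*u + v) du + (u) dv
Combining and collecting du, dv coefficients:
  coeff of du: 4*u^3 + 18*u^2 - 24*u*v^2 + 3*u*v - 4*u - 6*v^3 - 2*v + 6
  coeff of dv: 2*u^3 + 12*u^2*v + 6*u^2 - 2*u - 12*v
F^* omega = (4*u^3 + 18*u^2 - 24*u*v^2 + 3*u*v - 4*u - 6*v^3 - 2*v + 6) du + (2*u^3 + 12*u^2*v + 6*u^2 - 2*u - 12*v) dv.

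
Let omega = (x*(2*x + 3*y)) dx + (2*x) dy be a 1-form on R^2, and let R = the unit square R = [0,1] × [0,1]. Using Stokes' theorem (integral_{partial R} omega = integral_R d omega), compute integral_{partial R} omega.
integral_(partial R) omega = 1/2

Stokes: integral_partial_R omega = integral_R d omega with d omega = (∂Q/∂x - ∂P/∂y) dx ∧ dy.
  ∂Q/∂x = 2
  ∂P/∂y = 3*x
  integrand = ∂Q/∂x - ∂P/∂y = 2 - 3*x.
Integrating over R: integral_0^1 integral_0^1 (2 - 3*x) dx dy = 1/2.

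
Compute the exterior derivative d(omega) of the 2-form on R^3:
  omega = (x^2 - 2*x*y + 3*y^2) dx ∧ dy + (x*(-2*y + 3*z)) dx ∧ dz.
d(omega) = (2*x) dx ∧ dy ∧ dz

For a 2-form omega = sum_{i<j} g_{ij} dx_i ∧ dx_j, the exterior derivative is
  d(omega) = sum_{i<j} d(g_{ij}) ∧ dx_i ∧ dx_j = sum_{i<j, k} (∂g_{ij}/∂x_k) dx_k ∧ dx_i ∧ dx_j.
Expand each term, using dx_k ∧ dx_i ∧ dx_j = sgn(permutation) dx_{(a)} ∧ dx_{(b)} ∧ dx_{(c)} with (a < b < c) sorted:
  d(x*(-2*y + 3*z)) includes (∂/∂y)(x*(-2*y + 3*z)) dy = (-2*x) dy, which multiplied by dx ∧ dz gives (2*x) dx ∧ dy ∧ dz
Collecting like 3-forms: d(omega) = (2*x) dx ∧ dy ∧ dz.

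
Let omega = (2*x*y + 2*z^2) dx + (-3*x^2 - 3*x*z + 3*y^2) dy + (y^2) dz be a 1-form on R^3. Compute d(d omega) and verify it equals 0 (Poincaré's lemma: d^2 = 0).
d(d omega) = 0

Step 1: d omega = sum_{i<j} (∂f_j/∂x_i - ∂f_i/∂x_j) dx_i ∧ dx_j:
  coeff of dx ∧ dy: -8*x - 3*z
  coeff of dx ∧ dz: -4*z
  coeff of dy ∧ dz: 3*x + 2*y
Step 2: Apply d again to each 2-form coefficient. The only possible 3-form in R^3 is dx ∧ dy ∧ dz, with coefficient
  ∂(coeff of dy∧dz)/∂x - ∂(coeff of dx∧dz)/∂y + ∂(coeff of dx∧dy)/∂z
  = ∂/∂x (3*x + 2*y) - ∂/∂y (-4*z) + ∂/∂z (-8*x - 3*z).
Each of these terms simplifies to sums of mixed partials that cancel in pairs. The result is 0 (by equality of mixed partials for smooth functions — Schwarz / Clairaut).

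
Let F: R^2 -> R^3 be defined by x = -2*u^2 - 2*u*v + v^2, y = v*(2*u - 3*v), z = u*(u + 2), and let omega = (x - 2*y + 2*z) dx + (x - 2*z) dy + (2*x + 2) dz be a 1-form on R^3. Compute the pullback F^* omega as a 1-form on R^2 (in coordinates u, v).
F^* omega = (-8*u^3 + 8*u^2*v - 24*u^2 - 16*u*v^2 - 24*u*v + 4*u - 12*v^3 + 4*v^2 + 4) du + (-8*u^3 + 32*u^2*v - 16*u^2 - 12*u*v^2 + 32*u*v + 8*v^3) dv

Using F^*(f dg) = (f ∘ F) d(g ∘ F), substitute each coordinate x_i by F_i(u, v) in f_i, and replace dx_i by d F_i = (∂F_i/∂u) du + (∂F_i/∂v) dv.
  For the x component: f_1(F) = -6*u*v + 4*u + 7*v^2; d F_1 = (-4*u - 2*v) du + (-2*u + 2*v) dv
  For the y component: f_2(F) = -4*u^2 - 2*u*v - 4*u + v^2; d F_2 = (2*v) du + (2*u - 6*v) dv
  For the z component: f_3(F) = -4*u^2 - 4*u*v + 2*v^2 + 2; d F_3 = (2*u + 2) du + (0) dv
Combining and collecting du, dv coefficients:
  coeff of du: -8*u^3 + 8*u^2*v - 24*u^2 - 16*u*v^2 - 24*u*v + 4*u - 12*v^3 + 4*v^2 + 4
  coeff of dv: -8*u^3 + 32*u^2*v - 16*u^2 - 12*u*v^2 + 32*u*v + 8*v^3
F^* omega = (-8*u^3 + 8*u^2*v - 24*u^2 - 16*u*v^2 - 24*u*v + 4*u - 12*v^3 + 4*v^2 + 4) du + (-8*u^3 + 32*u^2*v - 16*u^2 - 12*u*v^2 + 32*u*v + 8*v^3) dv.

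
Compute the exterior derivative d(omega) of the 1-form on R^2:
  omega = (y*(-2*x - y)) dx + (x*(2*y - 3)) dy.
d(omega) = (2*x + 4*y - 3) dx ∧ dy

For a 1-form omega = sum_i f_i dx_i, the exterior derivative is
  d(omega) = sum_{i < j} (∂f_j/∂x_i - ∂f_i/∂x_j) dx_i ∧ dx_j.
  coefficient of dx ∧ dy: ∂f_2/∂x - ∂f_1/∂y = ∂(x*(2*y - 3))/∂x - ∂(y*(-2*x - y))/∂y = 2*x + 4*y - 3
Assembling: d(omega) = (2*x + 4*y - 3) dx ∧ dy.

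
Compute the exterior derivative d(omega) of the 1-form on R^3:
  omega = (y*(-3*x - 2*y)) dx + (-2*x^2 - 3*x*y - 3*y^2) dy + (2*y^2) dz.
d(omega) = (-x + y) dx ∧ dy + (4*y) dy ∧ dz

For a 1-form omega = sum_i f_i dx_i, the exterior derivative is
  d(omega) = sum_{i < j} (∂f_j/∂x_i - ∂f_i/∂x_j) dx_i ∧ dx_j.
  coefficient of dx ∧ dy: ∂f_2/∂x - ∂f_1/∂y = ∂(-2*x^2 - 3*x*y - 3*y^2)/∂x - ∂(y*(-3*x - 2*y))/∂y = -x + y
  coefficient of dy ∧ dz: ∂f_3/∂y - ∂f_2/∂z = ∂(2*y^2)/∂y - ∂(-2*x^2 - 3*x*y - 3*y^2)/∂z = 4*y
Assembling: d(omega) = (-x + y) dx ∧ dy + (4*y) dy ∧ dz.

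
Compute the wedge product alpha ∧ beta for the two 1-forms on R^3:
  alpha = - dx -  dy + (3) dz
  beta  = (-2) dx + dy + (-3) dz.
alpha ∧ beta = (-3) dx ∧ dy + (9) dx ∧ dz

Distribute the wedge, using dx_i ∧ dx_j = -dx_j ∧ dx_i and dx_i ∧ dx_i = 0. For each pair (i, j) with i < j, the coefficient of dx_i ∧ dx_j in alpha ∧ beta is (alpha_i * beta_j - alpha_j * beta_i). Collecting: alpha ∧ beta = (-3) dx ∧ dy + (9) dx ∧ dz.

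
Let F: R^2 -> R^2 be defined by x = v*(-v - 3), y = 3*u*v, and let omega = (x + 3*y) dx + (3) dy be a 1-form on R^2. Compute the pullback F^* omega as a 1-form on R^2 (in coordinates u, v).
F^* omega = (9*v) du + (-18*u*v^2 - 27*u*v + 9*u + 2*v^3 + 9*v^2 + 9*v) dv

Using F^*(f dg) = (f ∘ F) d(g ∘ F), substitute each coordinate x_i by F_i(u, v) in f_i, and replace dx_i by d F_i = (∂F_i/∂u) du + (∂F_i/∂v) dv.
  For the x component: f_1(F) = v*(9*u - v - 3); d F_1 = (0) du + (-2*v - 3) dv
  For the y component: f_2(F) = 3; d F_2 = (3*v) du + (3*u) dv
Combining and collecting du, dv coefficients:
  coeff of du: 9*v
  coeff of dv: -18*u*v^2 - 27*u*v + 9*u + 2*v^3 + 9*v^2 + 9*v
F^* omega = (9*v) du + (-18*u*v^2 - 27*u*v + 9*u + 2*v^3 + 9*v^2 + 9*v) dv.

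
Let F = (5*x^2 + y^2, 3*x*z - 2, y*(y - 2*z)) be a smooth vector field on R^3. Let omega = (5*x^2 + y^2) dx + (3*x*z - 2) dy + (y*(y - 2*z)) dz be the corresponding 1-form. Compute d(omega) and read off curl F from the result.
d(omega) = (-3*x + 2*y - 2*z) dy ∧ dz + (0) dz ∧ dx + (-2*y + 3*z) dx ∧ dy; curl F = (-3*x + 2*y - 2*z, 0, -2*y + 3*z)

d omega = sum_{i<j} (∂f_j/∂x_i - ∂f_i/∂x_j) dx_i ∧ dx_j. Under the identification (dy ∧ dz, dz ∧ dx, dx ∧ dy) ↔ (e_x, e_y, e_z), the coefficients are exactly the components of curl F. Compute:
  ∂R/∂y - ∂Q/∂z = (2*y - 2*z) - (3*x) = -3*x + 2*y - 2*z
  ∂P/∂z - ∂R/∂x = (0) - (0) = 0
  ∂Q/∂x - ∂P/∂y = (3*z) - (2*y) = -2*y + 3*z.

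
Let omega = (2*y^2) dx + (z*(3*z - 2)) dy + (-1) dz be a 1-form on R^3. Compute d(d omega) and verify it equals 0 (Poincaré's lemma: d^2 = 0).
d(d omega) = 0

Step 1: d omega = sum_{i<j} (∂f_j/∂x_i - ∂f_i/∂x_j) dx_i ∧ dx_j:
  coeff of dx ∧ dy: -4*y
  coeff of dx ∧ dz: 0
  coeff of dy ∧ dz: 2 - 6*z
Step 2: Apply d again to each 2-form coefficient. The only possible 3-form in R^3 is dx ∧ dy ∧ dz, with coefficient
  ∂(coeff of dy∧dz)/∂x - ∂(coeff of dx∧dz)/∂y + ∂(coeff of dx∧dy)/∂z
  = ∂/∂x (2 - 6*z) - ∂/∂y (0) + ∂/∂z (-4*y).
Each of these terms simplifies to sums of mixed partials that cancel in pairs. The result is 0 (by equality of mixed partials for smooth functions — Schwarz / Clairaut).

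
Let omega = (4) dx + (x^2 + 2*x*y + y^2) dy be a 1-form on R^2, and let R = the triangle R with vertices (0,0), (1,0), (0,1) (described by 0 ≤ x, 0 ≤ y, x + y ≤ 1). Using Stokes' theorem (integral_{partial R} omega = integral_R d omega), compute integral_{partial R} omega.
integral_(partial R) omega = 2/3

Stokes: integral_partial_R omega = integral_R d omega with d omega = (∂Q/∂x - ∂P/∂y) dx ∧ dy.
  ∂Q/∂x = 2*x + 2*y
  ∂P/∂y = 0
  integrand = ∂Q/∂x - ∂P/∂y = 2*x + 2*y.
Integrating over R: integral_0^1 integral_0^{1-x} (2*x + 2*y) dy dx = 2/3.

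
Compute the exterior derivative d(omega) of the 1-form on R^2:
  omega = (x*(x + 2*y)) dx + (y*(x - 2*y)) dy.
d(omega) = (-2*x + y) dx ∧ dy

For a 1-form omega = sum_i f_i dx_i, the exterior derivative is
  d(omega) = sum_{i < j} (∂f_j/∂x_i - ∂f_i/∂x_j) dx_i ∧ dx_j.
  coefficient of dx ∧ dy: ∂f_2/∂x - ∂f_1/∂y = ∂(y*(x - 2*y))/∂x - ∂(x*(x + 2*y))/∂y = -2*x + y
Assembling: d(omega) = (-2*x + y) dx ∧ dy.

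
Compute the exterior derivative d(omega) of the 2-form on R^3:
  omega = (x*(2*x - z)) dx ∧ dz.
d(omega) = 0

For a 2-form omega = sum_{i<j} g_{ij} dx_i ∧ dx_j, the exterior derivative is
  d(omega) = sum_{i<j} d(g_{ij}) ∧ dx_i ∧ dx_j = sum_{i<j, k} (∂g_{ij}/∂x_k) dx_k ∧ dx_i ∧ dx_j.
Expand each term, using dx_k ∧ dx_i ∧ dx_j = sgn(permutation) dx_{(a)} ∧ dx_{(b)} ∧ dx_{(c)} with (a < b < c) sorted:

Collecting like 3-forms: d(omega) = 0.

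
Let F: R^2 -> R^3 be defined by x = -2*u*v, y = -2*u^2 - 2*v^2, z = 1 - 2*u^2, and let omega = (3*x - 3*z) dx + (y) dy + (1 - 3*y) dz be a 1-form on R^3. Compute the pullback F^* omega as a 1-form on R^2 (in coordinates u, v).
F^* omega = (-16*u^3 - 12*u^2*v - 4*u*v^2 - 4*u + 6*v) du + (-12*u^3 + 20*u^2*v + 6*u + 8*v^3) dv

Using F^*(f dg) = (f ∘ F) d(g ∘ F), substitute each coordinate x_i by F_i(u, v) in f_i, and replace dx_i by d F_i = (∂F_i/∂u) du + (∂F_i/∂v) dv.
  For the x component: f_1(F) = 6*u^2 - 6*u*v - 3; d F_1 = (-2*v) du + (-2*u) dv
  For the y component: f_2(F) = -2*u^2 - 2*v^2; d F_2 = (-4*u) du + (-4*v) dv
  For the z component: f_3(F) = 6*u^2 + 6*v^2 + 1; d F_3 = (-4*u) du + (0) dv
Combining and collecting du, dv coefficients:
  coeff of du: -16*u^3 - 12*u^2*v - 4*u*v^2 - 4*u + 6*v
  coeff of dv: -12*u^3 + 20*u^2*v + 6*u + 8*v^3
F^* omega = (-16*u^3 - 12*u^2*v - 4*u*v^2 - 4*u + 6*v) du + (-12*u^3 + 20*u^2*v + 6*u + 8*v^3) dv.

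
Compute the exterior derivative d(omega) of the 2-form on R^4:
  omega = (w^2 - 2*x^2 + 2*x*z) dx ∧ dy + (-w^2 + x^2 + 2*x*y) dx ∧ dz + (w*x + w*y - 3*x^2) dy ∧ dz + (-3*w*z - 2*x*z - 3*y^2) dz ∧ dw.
d(omega) = (w - 6*x) dx ∧ dy ∧ dz + (2*w) dx ∧ dy ∧ dw + (-2*w - 2*z) dx ∧ dz ∧ dw + (x - 5*y) dy ∧ dz ∧ dw

For a 2-form omega = sum_{i<j} g_{ij} dx_i ∧ dx_j, the exterior derivative is
  d(omega) = sum_{i<j} d(g_{ij}) ∧ dx_i ∧ dx_j = sum_{i<j, k} (∂g_{ij}/∂x_k) dx_k ∧ dx_i ∧ dx_j.
Expand each term, using dx_k ∧ dx_i ∧ dx_j = sgn(permutation) dx_{(a)} ∧ dx_{(b)} ∧ dx_{(c)} with (a < b < c) sorted:
  d(w^2 - 2*x^2 + 2*x*z) includes (∂/∂z)(w^2 - 2*x^2 + 2*x*z) dz = (2*x) dz, which multiplied by dx ∧ dy gives (2*x) dx ∧ dy ∧ dz
  d(w^2 - 2*x^2 + 2*x*z) includes (∂/∂w)(w^2 - 2*x^2 + 2*x*z) dw = (2*w) dw, which multiplied by dx ∧ dy gives (2*w) dx ∧ dy ∧ dw
  d(-w^2 + x^2 + 2*x*y) includes (∂/∂y)(-w^2 + x^2 + 2*x*y) dy = (2*x) dy, which multiplied by dx ∧ dz gives (-2*x) dx ∧ dy ∧ dz
  d(-w^2 + x^2 + 2*x*y) includes (∂/∂w)(-w^2 + x^2 + 2*x*y) dw = (-2*w) dw, which multiplied by dx ∧ dz gives (-2*w) dx ∧ dz ∧ dw
  d(w*x + w*y - 3*x^2) includes (∂/∂x)(w*x + w*y - 3*x^2) dx = (w - 6*x) dx, which multiplied by dy ∧ dz gives (w - 6*x) dx ∧ dy ∧ dz
  d(w*x + w*y - 3*x^2) includes (∂/∂w)(w*x + w*y - 3*x^2) dw = (x + y) dw, which multiplied by dy ∧ dz gives (x + y) dy ∧ dz ∧ dw
  d(-3*w*z - 2*x*z - 3*y^2) includes (∂/∂x)(-3*w*z - 2*x*z - 3*y^2) dx = (-2*z) dx, which multiplied by dz ∧ dw gives (-2*z) dx ∧ dz ∧ dw
  d(-3*w*z - 2*x*z - 3*y^2) includes (∂/∂y)(-3*w*z - 2*x*z - 3*y^2) dy = (-6*y) dy, which multiplied by dz ∧ dw gives (-6*y) dy ∧ dz ∧ dw
Collecting like 3-forms: d(omega) = (w - 6*x) dx ∧ dy ∧ dz + (2*w) dx ∧ dy ∧ dw + (-2*w - 2*z) dx ∧ dz ∧ dw + (x - 5*y) dy ∧ dz ∧ dw.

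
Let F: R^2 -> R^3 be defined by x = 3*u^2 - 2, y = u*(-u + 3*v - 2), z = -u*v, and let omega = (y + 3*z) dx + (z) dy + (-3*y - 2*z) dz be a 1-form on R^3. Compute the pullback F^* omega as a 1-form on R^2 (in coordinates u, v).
F^* omega = (u*(-6*u^2 - u*v - 12*u + 4*v^2 - 4*v)) du + (u^2*(-3*u + 4*v - 6)) dv

Using F^*(f dg) = (f ∘ F) d(g ∘ F), substitute each coordinate x_i by F_i(u, v) in f_i, and replace dx_i by d F_i = (∂F_i/∂u) du + (∂F_i/∂v) dv.
  For the x component: f_1(F) = u*(-u - 2); d F_1 = (6*u) du + (0) dv
  For the y component: f_2(F) = -u*v; d F_2 = (-2*u + 3*v - 2) du + (3*u) dv
  For the z component: f_3(F) = u*(3*u - 7*v + 6); d F_3 = (-v) du + (-u) dv
Combining and collecting du, dv coefficients:
  coeff of du: u*(-6*u^2 - u*v - 12*u + 4*v^2 - 4*v)
  coeff of dv: u^2*(-3*u + 4*v - 6)
F^* omega = (u*(-6*u^2 - u*v - 12*u + 4*v^2 - 4*v)) du + (u^2*(-3*u + 4*v - 6)) dv.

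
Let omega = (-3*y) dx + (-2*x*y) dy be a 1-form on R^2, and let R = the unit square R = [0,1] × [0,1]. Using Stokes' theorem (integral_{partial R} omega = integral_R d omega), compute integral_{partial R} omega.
integral_(partial R) omega = 2

Stokes: integral_partial_R omega = integral_R d omega with d omega = (∂Q/∂x - ∂P/∂y) dx ∧ dy.
  ∂Q/∂x = -2*y
  ∂P/∂y = -3
  integrand = ∂Q/∂x - ∂P/∂y = 3 - 2*y.
Integrating over R: integral_0^1 integral_0^1 (3 - 2*y) dx dy = 2.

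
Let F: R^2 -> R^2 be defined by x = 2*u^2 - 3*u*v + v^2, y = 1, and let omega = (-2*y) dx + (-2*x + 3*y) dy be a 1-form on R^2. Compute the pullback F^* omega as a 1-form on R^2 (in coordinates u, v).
F^* omega = (-8*u + 6*v) du + (6*u - 4*v) dv

Using F^*(f dg) = (f ∘ F) d(g ∘ F), substitute each coordinate x_i by F_i(u, v) in f_i, and replace dx_i by d F_i = (∂F_i/∂u) du + (∂F_i/∂v) dv.
  For the x component: f_1(F) = -2; d F_1 = (4*u - 3*v) du + (-3*u + 2*v) dv
  For the y component: f_2(F) = -4*u^2 + 6*u*v - 2*v^2 + 3; d F_2 = (0) du + (0) dv
Combining and collecting du, dv coefficients:
  coeff of du: -8*u + 6*v
  coeff of dv: 6*u - 4*v
F^* omega = (-8*u + 6*v) du + (6*u - 4*v) dv.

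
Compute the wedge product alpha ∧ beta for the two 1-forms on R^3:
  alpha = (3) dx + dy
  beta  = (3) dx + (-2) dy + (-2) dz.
alpha ∧ beta = (-9) dx ∧ dy + (-6) dx ∧ dz + (-2) dy ∧ dz

Distribute the wedge, using dx_i ∧ dx_j = -dx_j ∧ dx_i and dx_i ∧ dx_i = 0. For each pair (i, j) with i < j, the coefficient of dx_i ∧ dx_j in alpha ∧ beta is (alpha_i * beta_j - alpha_j * beta_i). Collecting: alpha ∧ beta = (-9) dx ∧ dy + (-6) dx ∧ dz + (-2) dy ∧ dz.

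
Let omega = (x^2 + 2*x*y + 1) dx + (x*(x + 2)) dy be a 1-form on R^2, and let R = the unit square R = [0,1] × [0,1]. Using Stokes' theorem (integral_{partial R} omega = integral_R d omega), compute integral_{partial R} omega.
integral_(partial R) omega = 2

Stokes: integral_partial_R omega = integral_R d omega with d omega = (∂Q/∂x - ∂P/∂y) dx ∧ dy.
  ∂Q/∂x = 2*x + 2
  ∂P/∂y = 2*x
  integrand = ∂Q/∂x - ∂P/∂y = 2.
Integrating over R: integral_0^1 integral_0^1 (2) dx dy = 2.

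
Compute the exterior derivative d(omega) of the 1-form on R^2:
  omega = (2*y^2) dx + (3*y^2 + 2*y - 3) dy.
d(omega) = (-4*y) dx ∧ dy

For a 1-form omega = sum_i f_i dx_i, the exterior derivative is
  d(omega) = sum_{i < j} (∂f_j/∂x_i - ∂f_i/∂x_j) dx_i ∧ dx_j.
  coefficient of dx ∧ dy: ∂f_2/∂x - ∂f_1/∂y = ∂(3*y^2 + 2*y - 3)/∂x - ∂(2*y^2)/∂y = -4*y
Assembling: d(omega) = (-4*y) dx ∧ dy.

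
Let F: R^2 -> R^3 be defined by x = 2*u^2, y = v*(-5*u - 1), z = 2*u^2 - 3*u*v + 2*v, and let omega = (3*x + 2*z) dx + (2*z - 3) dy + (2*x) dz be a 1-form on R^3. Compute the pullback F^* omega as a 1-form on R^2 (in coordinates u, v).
F^* omega = (56*u^3 - 56*u^2*v + 30*u*v^2 + 16*u*v - 20*v^2 + 15*v) du + (-32*u^3 + 30*u^2*v + 4*u^2 - 14*u*v + 15*u - 4*v + 3) dv

Using F^*(f dg) = (f ∘ F) d(g ∘ F), substitute each coordinate x_i by F_i(u, v) in f_i, and replace dx_i by d F_i = (∂F_i/∂u) du + (∂F_i/∂v) dv.
  For the x component: f_1(F) = 10*u^2 - 6*u*v + 4*v; d F_1 = (4*u) du + (0) dv
  For the y component: f_2(F) = 4*u^2 - 6*u*v + 4*v - 3; d F_2 = (-5*v) du + (-5*u - 1) dv
  For the z component: f_3(F) = 4*u^2; d F_3 = (4*u - 3*v) du + (2 - 3*u) dv
Combining and collecting du, dv coefficients:
  coeff of du: 56*u^3 - 56*u^2*v + 30*u*v^2 + 16*u*v - 20*v^2 + 15*v
  coeff of dv: -32*u^3 + 30*u^2*v + 4*u^2 - 14*u*v + 15*u - 4*v + 3
F^* omega = (56*u^3 - 56*u^2*v + 30*u*v^2 + 16*u*v - 20*v^2 + 15*v) du + (-32*u^3 + 30*u^2*v + 4*u^2 - 14*u*v + 15*u - 4*v + 3) dv.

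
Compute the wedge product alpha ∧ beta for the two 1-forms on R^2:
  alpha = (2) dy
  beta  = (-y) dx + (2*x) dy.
alpha ∧ beta = (2*y) dx ∧ dy

Distribute the wedge, using dx_i ∧ dx_j = -dx_j ∧ dx_i and dx_i ∧ dx_i = 0. For each pair (i, j) with i < j, the coefficient of dx_i ∧ dx_j in alpha ∧ beta is (alpha_i * beta_j - alpha_j * beta_i). Collecting: alpha ∧ beta = (2*y) dx ∧ dy.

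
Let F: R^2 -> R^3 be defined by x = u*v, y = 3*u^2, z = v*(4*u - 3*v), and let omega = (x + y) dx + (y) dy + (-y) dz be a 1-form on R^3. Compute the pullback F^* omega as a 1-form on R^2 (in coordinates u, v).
F^* omega = (u*(18*u^2 - 9*u*v + v^2)) du + (u^2*(-9*u + 19*v)) dv

Using F^*(f dg) = (f ∘ F) d(g ∘ F), substitute each coordinate x_i by F_i(u, v) in f_i, and replace dx_i by d F_i = (∂F_i/∂u) du + (∂F_i/∂v) dv.
  For the x component: f_1(F) = u*(3*u + v); d F_1 = (v) du + (u) dv
  For the y component: f_2(F) = 3*u^2; d F_2 = (6*u) du + (0) dv
  For the z component: f_3(F) = -3*u^2; d F_3 = (4*v) du + (4*u - 6*v) dv
Combining and collecting du, dv coefficients:
  coeff of du: u*(18*u^2 - 9*u*v + v^2)
  coeff of dv: u^2*(-9*u + 19*v)
F^* omega = (u*(18*u^2 - 9*u*v + v^2)) du + (u^2*(-9*u + 19*v)) dv.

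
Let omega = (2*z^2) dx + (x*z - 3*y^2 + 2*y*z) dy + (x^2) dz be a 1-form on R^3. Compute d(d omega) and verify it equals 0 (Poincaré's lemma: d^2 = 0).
d(d omega) = 0

Step 1: d omega = sum_{i<j} (∂f_j/∂x_i - ∂f_i/∂x_j) dx_i ∧ dx_j:
  coeff of dx ∧ dy: z
  coeff of dx ∧ dz: 2*x - 4*z
  coeff of dy ∧ dz: -x - 2*y
Step 2: Apply d again to each 2-form coefficient. The only possible 3-form in R^3 is dx ∧ dy ∧ dz, with coefficient
  ∂(coeff of dy∧dz)/∂x - ∂(coeff of dx∧dz)/∂y + ∂(coeff of dx∧dy)/∂z
  = ∂/∂x (-x - 2*y) - ∂/∂y (2*x - 4*z) + ∂/∂z (z).
Each of these terms simplifies to sums of mixed partials that cancel in pairs. The result is 0 (by equality of mixed partials for smooth functions — Schwarz / Clairaut).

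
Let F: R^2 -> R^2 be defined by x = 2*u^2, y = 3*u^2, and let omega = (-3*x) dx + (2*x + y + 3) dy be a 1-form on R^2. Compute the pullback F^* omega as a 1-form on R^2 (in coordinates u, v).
F^* omega = (18*u*(u^2 + 1)) du

Using F^*(f dg) = (f ∘ F) d(g ∘ F), substitute each coordinate x_i by F_i(u, v) in f_i, and replace dx_i by d F_i = (∂F_i/∂u) du + (∂F_i/∂v) dv.
  For the x component: f_1(F) = -6*u^2; d F_1 = (4*u) du + (0) dv
  For the y component: f_2(F) = 7*u^2 + 3; d F_2 = (6*u) du + (0) dv
Combining and collecting du, dv coefficients:
  coeff of du: 18*u*(u^2 + 1)
  coeff of dv: 0
F^* omega = (18*u*(u^2 + 1)) du.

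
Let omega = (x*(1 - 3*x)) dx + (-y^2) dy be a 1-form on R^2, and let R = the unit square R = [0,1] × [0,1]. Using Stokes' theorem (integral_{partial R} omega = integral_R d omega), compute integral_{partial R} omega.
integral_(partial R) omega = 0

Stokes: integral_partial_R omega = integral_R d omega with d omega = (∂Q/∂x - ∂P/∂y) dx ∧ dy.
  ∂Q/∂x = 0
  ∂P/∂y = 0
  integrand = ∂Q/∂x - ∂P/∂y = 0.
Integrating over R: integral_0^1 integral_0^1 (0) dx dy = 0.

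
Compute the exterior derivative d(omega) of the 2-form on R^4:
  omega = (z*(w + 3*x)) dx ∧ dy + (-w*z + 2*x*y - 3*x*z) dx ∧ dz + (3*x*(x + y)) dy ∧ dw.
d(omega) = (w + x) dx ∧ dy ∧ dz + (6*x + 3*y + z) dx ∧ dy ∧ dw + (-z) dx ∧ dz ∧ dw

For a 2-form omega = sum_{i<j} g_{ij} dx_i ∧ dx_j, the exterior derivative is
  d(omega) = sum_{i<j} d(g_{ij}) ∧ dx_i ∧ dx_j = sum_{i<j, k} (∂g_{ij}/∂x_k) dx_k ∧ dx_i ∧ dx_j.
Expand each term, using dx_k ∧ dx_i ∧ dx_j = sgn(permutation) dx_{(a)} ∧ dx_{(b)} ∧ dx_{(c)} with (a < b < c) sorted:
  d(z*(w + 3*x)) includes (∂/∂z)(z*(w + 3*x)) dz = (w + 3*x) dz, which multiplied by dx ∧ dy gives (w + 3*x) dx ∧ dy ∧ dz
  d(z*(w + 3*x)) includes (∂/∂w)(z*(w + 3*x)) dw = (z) dw, which multiplied by dx ∧ dy gives (z) dx ∧ dy ∧ dw
  d(-w*z + 2*x*y - 3*x*z) includes (∂/∂y)(-w*z + 2*x*y - 3*x*z) dy = (2*x) dy, which multiplied by dx ∧ dz gives (-2*x) dx ∧ dy ∧ dz
  d(-w*z + 2*x*y - 3*x*z) includes (∂/∂w)(-w*z + 2*x*y - 3*x*z) dw = (-z) dw, which multiplied by dx ∧ dz gives (-z) dx ∧ dz ∧ dw
  d(3*x*(x + y)) includes (∂/∂x)(3*x*(x + y)) dx = (6*x + 3*y) dx, which multiplied by dy ∧ dw gives (6*x + 3*y) dx ∧ dy ∧ dw
Collecting like 3-forms: d(omega) = (w + x) dx ∧ dy ∧ dz + (6*x + 3*y + z) dx ∧ dy ∧ dw + (-z) dx ∧ dz ∧ dw.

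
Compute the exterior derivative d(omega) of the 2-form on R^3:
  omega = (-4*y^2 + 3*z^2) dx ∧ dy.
d(omega) = (6*z) dx ∧ dy ∧ dz

For a 2-form omega = sum_{i<j} g_{ij} dx_i ∧ dx_j, the exterior derivative is
  d(omega) = sum_{i<j} d(g_{ij}) ∧ dx_i ∧ dx_j = sum_{i<j, k} (∂g_{ij}/∂x_k) dx_k ∧ dx_i ∧ dx_j.
Expand each term, using dx_k ∧ dx_i ∧ dx_j = sgn(permutation) dx_{(a)} ∧ dx_{(b)} ∧ dx_{(c)} with (a < b < c) sorted:
  d(-4*y^2 + 3*z^2) includes (∂/∂z)(-4*y^2 + 3*z^2) dz = (6*z) dz, which multiplied by dx ∧ dy gives (6*z) dx ∧ dy ∧ dz
Collecting like 3-forms: d(omega) = (6*z) dx ∧ dy ∧ dz.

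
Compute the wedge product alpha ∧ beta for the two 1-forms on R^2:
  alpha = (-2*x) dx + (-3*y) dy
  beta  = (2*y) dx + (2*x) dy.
alpha ∧ beta = (-4*x^2 + 6*y^2) dx ∧ dy

Distribute the wedge, using dx_i ∧ dx_j = -dx_j ∧ dx_i and dx_i ∧ dx_i = 0. For each pair (i, j) with i < j, the coefficient of dx_i ∧ dx_j in alpha ∧ beta is (alpha_i * beta_j - alpha_j * beta_i). Collecting: alpha ∧ beta = (-4*x^2 + 6*y^2) dx ∧ dy.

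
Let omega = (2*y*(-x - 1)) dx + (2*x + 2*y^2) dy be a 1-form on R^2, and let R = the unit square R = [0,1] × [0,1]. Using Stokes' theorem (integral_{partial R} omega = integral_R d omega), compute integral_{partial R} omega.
integral_(partial R) omega = 5

Stokes: integral_partial_R omega = integral_R d omega with d omega = (∂Q/∂x - ∂P/∂y) dx ∧ dy.
  ∂Q/∂x = 2
  ∂P/∂y = -2*x - 2
  integrand = ∂Q/∂x - ∂P/∂y = 2*x + 4.
Integrating over R: integral_0^1 integral_0^1 (2*x + 4) dx dy = 5.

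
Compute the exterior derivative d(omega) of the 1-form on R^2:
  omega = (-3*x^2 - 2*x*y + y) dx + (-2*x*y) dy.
d(omega) = (2*x - 2*y - 1) dx ∧ dy

For a 1-form omega = sum_i f_i dx_i, the exterior derivative is
  d(omega) = sum_{i < j} (∂f_j/∂x_i - ∂f_i/∂x_j) dx_i ∧ dx_j.
  coefficient of dx ∧ dy: ∂f_2/∂x - ∂f_1/∂y = ∂(-2*x*y)/∂x - ∂(-3*x^2 - 2*x*y + y)/∂y = 2*x - 2*y - 1
Assembling: d(omega) = (2*x - 2*y - 1) dx ∧ dy.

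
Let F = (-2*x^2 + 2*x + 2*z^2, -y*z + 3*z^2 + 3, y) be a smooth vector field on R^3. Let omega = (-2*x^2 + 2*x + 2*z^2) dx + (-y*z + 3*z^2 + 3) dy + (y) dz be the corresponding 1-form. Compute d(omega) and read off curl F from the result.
d(omega) = (y - 6*z + 1) dy ∧ dz + (4*z) dz ∧ dx + (0) dx ∧ dy; curl F = (y - 6*z + 1, 4*z, 0)

d omega = sum_{i<j} (∂f_j/∂x_i - ∂f_i/∂x_j) dx_i ∧ dx_j. Under the identification (dy ∧ dz, dz ∧ dx, dx ∧ dy) ↔ (e_x, e_y, e_z), the coefficients are exactly the components of curl F. Compute:
  ∂R/∂y - ∂Q/∂z = (1) - (-y + 6*z) = y - 6*z + 1
  ∂P/∂z - ∂R/∂x = (4*z) - (0) = 4*z
  ∂Q/∂x - ∂P/∂y = (0) - (0) = 0.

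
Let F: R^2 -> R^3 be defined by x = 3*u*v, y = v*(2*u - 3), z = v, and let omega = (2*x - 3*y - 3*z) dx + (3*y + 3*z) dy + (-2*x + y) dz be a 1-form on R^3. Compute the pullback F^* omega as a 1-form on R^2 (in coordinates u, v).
F^* omega = (v^2*(12*u + 6)) du + (v*(12*u^2 - 16*u + 15)) dv

Using F^*(f dg) = (f ∘ F) d(g ∘ F), substitute each coordinate x_i by F_i(u, v) in f_i, and replace dx_i by d F_i = (∂F_i/∂u) du + (∂F_i/∂v) dv.
  For the x component: f_1(F) = 6*v; d F_1 = (3*v) du + (3*u) dv
  For the y component: f_2(F) = 6*v*(u - 1); d F_2 = (2*v) du + (2*u - 3) dv
  For the z component: f_3(F) = v*(-4*u - 3); d F_3 = (0) du + (1) dv
Combining and collecting du, dv coefficients:
  coeff of du: v^2*(12*u + 6)
  coeff of dv: v*(12*u^2 - 16*u + 15)
F^* omega = (v^2*(12*u + 6)) du + (v*(12*u^2 - 16*u + 15)) dv.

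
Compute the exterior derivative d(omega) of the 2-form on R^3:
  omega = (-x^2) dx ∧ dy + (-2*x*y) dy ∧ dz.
d(omega) = (-2*y) dx ∧ dy ∧ dz

For a 2-form omega = sum_{i<j} g_{ij} dx_i ∧ dx_j, the exterior derivative is
  d(omega) = sum_{i<j} d(g_{ij}) ∧ dx_i ∧ dx_j = sum_{i<j, k} (∂g_{ij}/∂x_k) dx_k ∧ dx_i ∧ dx_j.
Expand each term, using dx_k ∧ dx_i ∧ dx_j = sgn(permutation) dx_{(a)} ∧ dx_{(b)} ∧ dx_{(c)} with (a < b < c) sorted:
  d(-2*x*y) includes (∂/∂x)(-2*x*y) dx = (-2*y) dx, which multiplied by dy ∧ dz gives (-2*y) dx ∧ dy ∧ dz
Collecting like 3-forms: d(omega) = (-2*y) dx ∧ dy ∧ dz.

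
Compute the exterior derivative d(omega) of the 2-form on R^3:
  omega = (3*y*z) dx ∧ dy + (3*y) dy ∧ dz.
d(omega) = (3*y) dx ∧ dy ∧ dz

For a 2-form omega = sum_{i<j} g_{ij} dx_i ∧ dx_j, the exterior derivative is
  d(omega) = sum_{i<j} d(g_{ij}) ∧ dx_i ∧ dx_j = sum_{i<j, k} (∂g_{ij}/∂x_k) dx_k ∧ dx_i ∧ dx_j.
Expand each term, using dx_k ∧ dx_i ∧ dx_j = sgn(permutation) dx_{(a)} ∧ dx_{(b)} ∧ dx_{(c)} with (a < b < c) sorted:
  d(3*y*z) includes (∂/∂z)(3*y*z) dz = (3*y) dz, which multiplied by dx ∧ dy gives (3*y) dx ∧ dy ∧ dz
Collecting like 3-forms: d(omega) = (3*y) dx ∧ dy ∧ dz.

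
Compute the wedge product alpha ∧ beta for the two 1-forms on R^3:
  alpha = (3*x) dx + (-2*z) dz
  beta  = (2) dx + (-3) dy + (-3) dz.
alpha ∧ beta = (-9*x) dx ∧ dy + (-9*x + 4*z) dx ∧ dz + (-6*z) dy ∧ dz

Distribute the wedge, using dx_i ∧ dx_j = -dx_j ∧ dx_i and dx_i ∧ dx_i = 0. For each pair (i, j) with i < j, the coefficient of dx_i ∧ dx_j in alpha ∧ beta is (alpha_i * beta_j - alpha_j * beta_i). Collecting: alpha ∧ beta = (-9*x) dx ∧ dy + (-9*x + 4*z) dx ∧ dz + (-6*z) dy ∧ dz.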